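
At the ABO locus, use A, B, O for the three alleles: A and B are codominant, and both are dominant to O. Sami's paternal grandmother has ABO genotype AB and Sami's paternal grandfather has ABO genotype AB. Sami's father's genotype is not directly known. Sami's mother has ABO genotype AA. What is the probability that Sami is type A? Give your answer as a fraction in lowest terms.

1/2

Sami's father's ABO genotype from AB × AB: 1/4 AA, 1/2 AB, 1/4 BB.
Crossing each possibility with the mother AA and summing P(type A): 1/4·1 + 1/2·1/2 + 1/4·0 = 1/2.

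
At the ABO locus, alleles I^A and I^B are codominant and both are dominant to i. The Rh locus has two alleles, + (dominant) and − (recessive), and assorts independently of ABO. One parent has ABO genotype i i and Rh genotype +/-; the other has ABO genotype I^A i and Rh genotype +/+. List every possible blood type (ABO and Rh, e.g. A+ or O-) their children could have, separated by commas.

O+, A+

Gametes from i i × I^A i give offspring ABO genotypes I^A i, i i, i.e. phenotypes O, A.
Rh cross +/- × +/+ → phenotypes Rh+.
Combining independently: O+, A+.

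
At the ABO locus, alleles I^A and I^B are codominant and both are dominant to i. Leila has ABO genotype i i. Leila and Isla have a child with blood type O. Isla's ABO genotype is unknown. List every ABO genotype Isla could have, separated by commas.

I^A i, I^B i, i i

For each candidate genotype of Isla, check whether crossing it with i i can produce every observed child phenotype.
  I^A I^A → possible child types {A} ✗
  I^A I^B → possible child types {A, B} ✗
  I^A i → possible child types {O, A} ✓
  I^B I^B → possible child types {B} ✗
  I^B i → possible child types {O, B} ✓
  i i → possible child types {O} ✓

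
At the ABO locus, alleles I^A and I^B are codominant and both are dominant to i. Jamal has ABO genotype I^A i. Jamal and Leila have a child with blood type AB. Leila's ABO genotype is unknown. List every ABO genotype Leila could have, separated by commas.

For each candidate genotype of Leila, check whether crossing it with I^A i can produce every observed child phenotype.
  I^A I^A → possible child types {A} ✗
  I^A I^B → possible child types {A, B, AB} ✓
  I^A i → possible child types {O, A} ✗
  I^B I^B → possible child types {B, AB} ✓
  I^B i → possible child types {O, A, B, AB} ✓
  i i → possible child types {O, A} ✗

I^A I^B, I^B I^B, I^B i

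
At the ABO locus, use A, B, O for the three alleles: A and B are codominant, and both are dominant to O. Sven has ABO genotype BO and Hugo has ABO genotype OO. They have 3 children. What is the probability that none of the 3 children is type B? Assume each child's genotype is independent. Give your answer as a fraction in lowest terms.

1/8

ABO cross BO × OO → 1/2 O, 1/2 B.
So P(type B) = 1/2 per child.
P(not type B) = 1/2 for one child; (1/2)^3 = 1/8.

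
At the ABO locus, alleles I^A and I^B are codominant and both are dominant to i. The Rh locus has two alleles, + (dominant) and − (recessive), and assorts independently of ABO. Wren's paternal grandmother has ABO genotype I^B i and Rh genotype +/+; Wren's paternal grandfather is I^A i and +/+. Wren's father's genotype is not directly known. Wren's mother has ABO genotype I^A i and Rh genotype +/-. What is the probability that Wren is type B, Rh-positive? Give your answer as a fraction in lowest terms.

Wren's father's ABO genotype from I^B i × I^A i: 1/4 I^A I^B, 1/4 I^A i, 1/4 I^B i, 1/4 i i.
Crossing each possibility with the mother I^A i and summing P(type B): 1/4·1/4 + 1/4·0 + 1/4·1/4 + 1/4·0 = 1/8.
Similarly for Rh via the father's Rh distribution: P(Rh+) = 1.
Independent loci: 1/8 × 1 = 1/8.

1/8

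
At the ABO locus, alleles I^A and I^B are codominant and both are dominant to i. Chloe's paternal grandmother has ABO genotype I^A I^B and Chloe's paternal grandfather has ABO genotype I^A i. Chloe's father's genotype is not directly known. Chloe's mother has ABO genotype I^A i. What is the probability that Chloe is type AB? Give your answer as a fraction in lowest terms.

1/8

Chloe's father's ABO genotype from I^A I^B × I^A i: 1/4 I^A I^A, 1/4 I^A I^B, 1/4 I^A i, 1/4 I^B i.
Crossing each possibility with the mother I^A i and summing P(type AB): 1/4·0 + 1/4·1/4 + 1/4·0 + 1/4·1/4 = 1/8.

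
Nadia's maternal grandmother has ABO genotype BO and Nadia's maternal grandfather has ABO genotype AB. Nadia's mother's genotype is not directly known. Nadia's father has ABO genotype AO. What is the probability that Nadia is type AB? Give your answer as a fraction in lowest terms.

Nadia's mother's ABO genotype from BO × AB: 1/4 AB, 1/4 AO, 1/4 BB, 1/4 BO.
Crossing each possibility with the father AO and summing P(type AB): 1/4·1/4 + 1/4·0 + 1/4·1/2 + 1/4·1/4 = 1/4.

1/4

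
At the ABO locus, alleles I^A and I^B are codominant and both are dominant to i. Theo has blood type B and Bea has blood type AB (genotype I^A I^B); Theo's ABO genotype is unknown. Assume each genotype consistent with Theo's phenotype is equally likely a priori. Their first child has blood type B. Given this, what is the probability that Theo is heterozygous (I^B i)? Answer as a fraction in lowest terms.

Possible genotypes: Theo ∈ {I^B I^B, I^B i}; Bea ∈ {I^A I^B}.
Weight each parental genotype pair by prior × P(type-B child):
  I^B I^B × I^A I^B: posterior weight 1/2.
  I^B i × I^A I^B: posterior weight 1/2.
Sum the posterior weight over pairs where Theo is I^B i: 1/2.

1/2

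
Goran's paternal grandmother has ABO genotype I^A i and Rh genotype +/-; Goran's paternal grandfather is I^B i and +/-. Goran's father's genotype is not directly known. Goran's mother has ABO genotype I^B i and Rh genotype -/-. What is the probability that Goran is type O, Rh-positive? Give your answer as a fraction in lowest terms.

1/8

Goran's father's ABO genotype from I^A i × I^B i: 1/4 I^A I^B, 1/4 I^A i, 1/4 I^B i, 1/4 i i.
Crossing each possibility with the mother I^B i and summing P(type O): 1/4·0 + 1/4·1/4 + 1/4·1/4 + 1/4·1/2 = 1/4.
Similarly for Rh via the father's Rh distribution: P(Rh+) = 1/2.
Independent loci: 1/4 × 1/2 = 1/8.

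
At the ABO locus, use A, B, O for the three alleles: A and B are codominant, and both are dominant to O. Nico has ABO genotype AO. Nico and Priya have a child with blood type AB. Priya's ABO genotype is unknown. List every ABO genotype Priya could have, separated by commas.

AB, BB, BO

For each candidate genotype of Priya, check whether crossing it with AO can produce every observed child phenotype.
  AA → possible child types {A} ✗
  AB → possible child types {A, B, AB} ✓
  AO → possible child types {O, A} ✗
  BB → possible child types {B, AB} ✓
  BO → possible child types {O, A, B, AB} ✓
  OO → possible child types {O, A} ✗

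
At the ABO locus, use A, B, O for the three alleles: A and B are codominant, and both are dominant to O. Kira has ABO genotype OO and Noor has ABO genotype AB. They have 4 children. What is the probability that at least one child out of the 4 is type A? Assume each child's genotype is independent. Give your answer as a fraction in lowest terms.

ABO cross OO × AB → 1/2 A, 1/2 B.
So P(type A) = 1/2 per child.
P(none) = (1/2)^4 = 1/16; P(at least one) = 1 − 1/16 = 15/16.

15/16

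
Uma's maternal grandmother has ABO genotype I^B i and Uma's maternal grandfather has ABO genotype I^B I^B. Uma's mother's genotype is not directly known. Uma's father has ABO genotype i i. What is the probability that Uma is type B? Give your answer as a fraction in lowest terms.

3/4

Uma's mother's ABO genotype from I^B i × I^B I^B: 1/2 I^B I^B, 1/2 I^B i.
Crossing each possibility with the father i i and summing P(type B): 1/2·1 + 1/2·1/2 = 3/4.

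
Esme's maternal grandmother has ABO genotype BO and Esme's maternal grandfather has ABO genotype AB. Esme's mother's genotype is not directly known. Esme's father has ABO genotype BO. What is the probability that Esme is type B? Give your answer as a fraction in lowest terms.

5/8

Esme's mother's ABO genotype from BO × AB: 1/4 AB, 1/4 AO, 1/4 BB, 1/4 BO.
Crossing each possibility with the father BO and summing P(type B): 1/4·1/2 + 1/4·1/4 + 1/4·1 + 1/4·3/4 = 5/8.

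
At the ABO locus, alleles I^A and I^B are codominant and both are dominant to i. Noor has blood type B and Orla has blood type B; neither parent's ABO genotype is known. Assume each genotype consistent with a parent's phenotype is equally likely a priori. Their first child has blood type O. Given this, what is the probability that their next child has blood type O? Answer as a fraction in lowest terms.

1/4

Possible genotypes: Noor ∈ {I^B I^B, I^B i}; Orla ∈ {I^B I^B, I^B i}.
Weight each parental genotype pair by prior × P(type-O child):
  I^B i × I^B i: posterior weight 1; P(next child type O) = 1/4.
Weighted sum = 1/4.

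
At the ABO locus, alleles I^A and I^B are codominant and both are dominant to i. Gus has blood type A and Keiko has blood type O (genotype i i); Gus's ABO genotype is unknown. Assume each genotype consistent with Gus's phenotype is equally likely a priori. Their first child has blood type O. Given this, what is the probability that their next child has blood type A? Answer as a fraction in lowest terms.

1/2

Possible genotypes: Gus ∈ {I^A I^A, I^A i}; Keiko ∈ {i i}.
Weight each parental genotype pair by prior × P(type-O child):
  I^A i × i i: posterior weight 1; P(next child type A) = 1/2.
Weighted sum = 1/2.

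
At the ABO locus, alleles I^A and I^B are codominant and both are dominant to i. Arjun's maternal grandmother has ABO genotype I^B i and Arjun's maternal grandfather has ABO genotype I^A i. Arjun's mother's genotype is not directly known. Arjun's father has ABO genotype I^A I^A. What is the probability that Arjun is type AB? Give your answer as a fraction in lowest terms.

Arjun's mother's ABO genotype from I^B i × I^A i: 1/4 I^A I^B, 1/4 I^A i, 1/4 I^B i, 1/4 i i.
Crossing each possibility with the father I^A I^A and summing P(type AB): 1/4·1/2 + 1/4·0 + 1/4·1/2 + 1/4·0 = 1/4.

1/4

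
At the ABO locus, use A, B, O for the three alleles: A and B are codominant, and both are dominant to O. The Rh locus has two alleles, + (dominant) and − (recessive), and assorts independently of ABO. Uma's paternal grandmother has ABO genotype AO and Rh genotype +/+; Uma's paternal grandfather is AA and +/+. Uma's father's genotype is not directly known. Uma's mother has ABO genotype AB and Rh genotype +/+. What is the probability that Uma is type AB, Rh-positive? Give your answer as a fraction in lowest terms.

Uma's father's ABO genotype from AO × AA: 1/2 AA, 1/2 AO.
Crossing each possibility with the mother AB and summing P(type AB): 1/2·1/2 + 1/2·1/4 = 3/8.
Similarly for Rh via the father's Rh distribution: P(Rh+) = 1.
Independent loci: 3/8 × 1 = 3/8.

3/8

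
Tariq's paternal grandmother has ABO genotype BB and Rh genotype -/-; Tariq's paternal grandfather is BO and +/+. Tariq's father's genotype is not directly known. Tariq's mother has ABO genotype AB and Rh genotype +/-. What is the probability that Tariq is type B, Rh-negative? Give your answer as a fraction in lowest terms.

Tariq's father's ABO genotype from BB × BO: 1/2 BB, 1/2 BO.
Crossing each possibility with the mother AB and summing P(type B): 1/2·1/2 + 1/2·1/2 = 1/2.
Similarly for Rh via the father's Rh distribution: P(Rh-) = 1/4.
Independent loci: 1/2 × 1/4 = 1/8.

1/8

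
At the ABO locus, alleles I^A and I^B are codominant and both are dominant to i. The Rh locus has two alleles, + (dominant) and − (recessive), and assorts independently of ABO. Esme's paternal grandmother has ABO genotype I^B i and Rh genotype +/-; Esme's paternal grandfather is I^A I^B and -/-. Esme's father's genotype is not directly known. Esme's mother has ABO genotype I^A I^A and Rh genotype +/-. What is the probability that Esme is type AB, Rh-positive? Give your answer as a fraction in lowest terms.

Esme's father's ABO genotype from I^B i × I^A I^B: 1/4 I^A I^B, 1/4 I^A i, 1/4 I^B I^B, 1/4 I^B i.
Crossing each possibility with the mother I^A I^A and summing P(type AB): 1/4·1/2 + 1/4·0 + 1/4·1 + 1/4·1/2 = 1/2.
Similarly for Rh via the father's Rh distribution: P(Rh+) = 5/8.
Independent loci: 1/2 × 5/8 = 5/16.

5/16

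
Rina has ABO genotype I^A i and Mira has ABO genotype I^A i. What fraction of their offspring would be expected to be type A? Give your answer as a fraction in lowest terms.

ABO cross I^A i × I^A i → offspring phenotypes: 1/4 O, 3/4 A.
So P(type A) = 3/4.

3/4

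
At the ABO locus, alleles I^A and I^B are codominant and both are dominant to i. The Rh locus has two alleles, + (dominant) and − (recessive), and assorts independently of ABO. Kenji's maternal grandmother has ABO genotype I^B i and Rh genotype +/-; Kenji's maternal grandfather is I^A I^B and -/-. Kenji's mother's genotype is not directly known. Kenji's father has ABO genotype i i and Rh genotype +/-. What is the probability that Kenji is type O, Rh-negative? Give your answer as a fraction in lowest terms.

Kenji's mother's ABO genotype from I^B i × I^A I^B: 1/4 I^A I^B, 1/4 I^A i, 1/4 I^B I^B, 1/4 I^B i.
Crossing each possibility with the father i i and summing P(type O): 1/4·0 + 1/4·1/2 + 1/4·0 + 1/4·1/2 = 1/4.
Similarly for Rh via the mother's Rh distribution: P(Rh-) = 3/8.
Independent loci: 1/4 × 3/8 = 3/32.

3/32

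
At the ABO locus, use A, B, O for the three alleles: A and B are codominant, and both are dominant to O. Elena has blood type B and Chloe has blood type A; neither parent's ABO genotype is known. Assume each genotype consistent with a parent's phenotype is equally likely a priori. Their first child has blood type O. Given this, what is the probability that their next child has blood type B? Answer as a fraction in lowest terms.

1/4

Possible genotypes: Elena ∈ {BB, BO}; Chloe ∈ {AA, AO}.
Weight each parental genotype pair by prior × P(type-O child):
  BO × AO: posterior weight 1; P(next child type B) = 1/4.
Weighted sum = 1/4.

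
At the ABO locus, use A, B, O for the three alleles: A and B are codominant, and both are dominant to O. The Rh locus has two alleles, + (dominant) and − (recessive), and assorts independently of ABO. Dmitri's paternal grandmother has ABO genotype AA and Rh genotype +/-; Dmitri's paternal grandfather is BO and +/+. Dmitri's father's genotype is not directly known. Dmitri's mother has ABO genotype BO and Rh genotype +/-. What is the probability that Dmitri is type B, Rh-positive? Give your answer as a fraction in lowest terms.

21/64

Dmitri's father's ABO genotype from AA × BO: 1/2 AB, 1/2 AO.
Crossing each possibility with the mother BO and summing P(type B): 1/2·1/2 + 1/2·1/4 = 3/8.
Similarly for Rh via the father's Rh distribution: P(Rh+) = 7/8.
Independent loci: 3/8 × 7/8 = 21/64.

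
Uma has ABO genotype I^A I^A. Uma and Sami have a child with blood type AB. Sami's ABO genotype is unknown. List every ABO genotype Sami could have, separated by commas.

For each candidate genotype of Sami, check whether crossing it with I^A I^A can produce every observed child phenotype.
  I^A I^A → possible child types {A} ✗
  I^A I^B → possible child types {A, AB} ✓
  I^A i → possible child types {A} ✗
  I^B I^B → possible child types {AB} ✓
  I^B i → possible child types {A, AB} ✓
  i i → possible child types {A} ✗

I^A I^B, I^B I^B, I^B i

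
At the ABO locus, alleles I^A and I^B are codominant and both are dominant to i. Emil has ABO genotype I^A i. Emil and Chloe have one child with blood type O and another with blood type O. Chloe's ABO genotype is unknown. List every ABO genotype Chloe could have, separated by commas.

I^A i, I^B i, i i

For each candidate genotype of Chloe, check whether crossing it with I^A i can produce every observed child phenotype.
  I^A I^A → possible child types {A} ✗
  I^A I^B → possible child types {A, B, AB} ✗
  I^A i → possible child types {O, A} ✓
  I^B I^B → possible child types {B, AB} ✗
  I^B i → possible child types {O, A, B, AB} ✓
  i i → possible child types {O, A} ✓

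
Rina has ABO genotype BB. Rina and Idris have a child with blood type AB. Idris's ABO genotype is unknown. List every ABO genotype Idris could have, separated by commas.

For each candidate genotype of Idris, check whether crossing it with BB can produce every observed child phenotype.
  AA → possible child types {AB} ✓
  AB → possible child types {B, AB} ✓
  AO → possible child types {B, AB} ✓
  BB → possible child types {B} ✗
  BO → possible child types {B} ✗
  OO → possible child types {B} ✗

AA, AB, AO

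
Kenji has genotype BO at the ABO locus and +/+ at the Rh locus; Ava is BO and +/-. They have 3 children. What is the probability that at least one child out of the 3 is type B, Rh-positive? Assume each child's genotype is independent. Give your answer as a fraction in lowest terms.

ABO cross BO × BO → 1/4 O, 3/4 B.
Rh cross +/+ × +/- → 1 Rh+; so P(type B, Rh-positive) = 3/4 × 1 = 3/4 per child.
P(none) = (1/4)^3 = 1/64; P(at least one) = 1 − 1/64 = 63/64.

63/64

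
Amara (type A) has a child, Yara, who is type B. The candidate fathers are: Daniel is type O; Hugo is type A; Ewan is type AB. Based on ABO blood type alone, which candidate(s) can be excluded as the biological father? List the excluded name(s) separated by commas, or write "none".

Daniel, Hugo

A candidate is excluded only if no genotype consistent with his phenotype could produce a type B child with a type A mother.
Daniel (type O): no genotype consistent with that phenotype can produce a type-B child with a type-A mother.
Hugo (type A): no genotype consistent with that phenotype can produce a type-B child with a type-A mother.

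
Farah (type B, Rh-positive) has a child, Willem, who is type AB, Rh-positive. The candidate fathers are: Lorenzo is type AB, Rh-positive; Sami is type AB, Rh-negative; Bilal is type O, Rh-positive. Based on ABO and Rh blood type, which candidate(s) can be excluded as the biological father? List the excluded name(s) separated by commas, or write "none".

A candidate is excluded only if no genotype consistent with his phenotype could produce a type AB, Rh-positive child with a type B, Rh-positive mother.
Bilal (type O, Rh+): no genotype consistent with that phenotype can produce a type-AB Rh+ child with a type-B mother.

Bilal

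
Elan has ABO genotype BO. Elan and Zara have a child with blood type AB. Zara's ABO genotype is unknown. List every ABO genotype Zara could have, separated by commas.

For each candidate genotype of Zara, check whether crossing it with BO can produce every observed child phenotype.
  AA → possible child types {A, AB} ✓
  AB → possible child types {A, B, AB} ✓
  AO → possible child types {O, A, B, AB} ✓
  BB → possible child types {B} ✗
  BO → possible child types {O, B} ✗
  OO → possible child types {O, B} ✗

AA, AB, AO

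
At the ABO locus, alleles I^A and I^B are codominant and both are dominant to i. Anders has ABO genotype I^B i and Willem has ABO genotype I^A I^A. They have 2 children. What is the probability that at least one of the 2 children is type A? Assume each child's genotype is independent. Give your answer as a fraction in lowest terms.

3/4

ABO cross I^B i × I^A I^A → 1/2 A, 1/2 AB.
So P(type A) = 1/2 per child.
P(none) = (1/2)^2 = 1/4; P(at least one) = 1 − 1/4 = 3/4.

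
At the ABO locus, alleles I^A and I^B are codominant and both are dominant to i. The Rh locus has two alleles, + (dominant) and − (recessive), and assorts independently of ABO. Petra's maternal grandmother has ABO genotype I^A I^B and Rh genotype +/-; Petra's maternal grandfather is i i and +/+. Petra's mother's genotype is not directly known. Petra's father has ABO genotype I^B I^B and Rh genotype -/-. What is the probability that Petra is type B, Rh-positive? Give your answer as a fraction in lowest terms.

Petra's mother's ABO genotype from I^A I^B × i i: 1/2 I^A i, 1/2 I^B i.
Crossing each possibility with the father I^B I^B and summing P(type B): 1/2·1/2 + 1/2·1 = 3/4.
Similarly for Rh via the mother's Rh distribution: P(Rh+) = 3/4.
Independent loci: 3/4 × 3/4 = 9/16.

9/16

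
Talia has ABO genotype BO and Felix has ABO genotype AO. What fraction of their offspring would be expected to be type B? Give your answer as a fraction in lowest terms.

ABO cross BO × AO → offspring phenotypes: 1/4 O, 1/4 A, 1/4 B, 1/4 AB.
So P(type B) = 1/4.

1/4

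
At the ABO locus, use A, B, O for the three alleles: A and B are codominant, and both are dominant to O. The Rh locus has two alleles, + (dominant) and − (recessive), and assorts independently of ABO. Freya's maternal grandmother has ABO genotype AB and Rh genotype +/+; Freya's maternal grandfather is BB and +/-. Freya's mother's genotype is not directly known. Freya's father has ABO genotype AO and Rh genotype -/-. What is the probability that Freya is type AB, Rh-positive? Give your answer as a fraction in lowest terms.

Freya's mother's ABO genotype from AB × BB: 1/2 AB, 1/2 BB.
Crossing each possibility with the father AO and summing P(type AB): 1/2·1/4 + 1/2·1/2 = 3/8.
Similarly for Rh via the mother's Rh distribution: P(Rh+) = 3/4.
Independent loci: 3/8 × 3/4 = 9/32.

9/32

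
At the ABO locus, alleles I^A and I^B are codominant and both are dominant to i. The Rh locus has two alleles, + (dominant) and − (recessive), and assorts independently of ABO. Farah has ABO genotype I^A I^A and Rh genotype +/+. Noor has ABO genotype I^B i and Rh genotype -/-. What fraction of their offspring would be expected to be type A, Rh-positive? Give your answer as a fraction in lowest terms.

ABO cross I^A I^A × I^B i → offspring phenotypes: 1/2 A, 1/2 AB.
Rh cross +/+ × -/- → 1 Rh+.
Independent loci: P(type A, Rh-positive) = 1/2 × 1 = 1/2.

1/2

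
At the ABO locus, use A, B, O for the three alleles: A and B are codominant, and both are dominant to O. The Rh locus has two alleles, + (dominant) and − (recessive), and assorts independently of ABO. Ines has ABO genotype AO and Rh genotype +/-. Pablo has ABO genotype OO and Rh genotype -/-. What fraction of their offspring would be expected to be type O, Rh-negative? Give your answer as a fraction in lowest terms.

1/4

ABO cross AO × OO → offspring phenotypes: 1/2 O, 1/2 A.
Rh cross +/- × -/- → 1/2 Rh+, 1/2 Rh-.
Independent loci: P(type O, Rh-negative) = 1/2 × 1/2 = 1/4.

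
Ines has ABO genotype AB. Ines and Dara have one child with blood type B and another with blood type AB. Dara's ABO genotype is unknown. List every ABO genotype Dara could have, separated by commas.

For each candidate genotype of Dara, check whether crossing it with AB can produce every observed child phenotype.
  AA → possible child types {A, AB} ✗
  AB → possible child types {A, B, AB} ✓
  AO → possible child types {A, B, AB} ✓
  BB → possible child types {B, AB} ✓
  BO → possible child types {A, B, AB} ✓
  OO → possible child types {A, B} ✗

AB, AO, BB, BO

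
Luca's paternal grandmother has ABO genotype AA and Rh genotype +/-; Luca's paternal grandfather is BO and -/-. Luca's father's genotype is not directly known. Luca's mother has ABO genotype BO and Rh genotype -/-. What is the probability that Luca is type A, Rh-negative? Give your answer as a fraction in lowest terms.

Luca's father's ABO genotype from AA × BO: 1/2 AB, 1/2 AO.
Crossing each possibility with the mother BO and summing P(type A): 1/2·1/4 + 1/2·1/4 = 1/4.
Similarly for Rh via the father's Rh distribution: P(Rh-) = 3/4.
Independent loci: 1/4 × 3/4 = 3/16.

3/16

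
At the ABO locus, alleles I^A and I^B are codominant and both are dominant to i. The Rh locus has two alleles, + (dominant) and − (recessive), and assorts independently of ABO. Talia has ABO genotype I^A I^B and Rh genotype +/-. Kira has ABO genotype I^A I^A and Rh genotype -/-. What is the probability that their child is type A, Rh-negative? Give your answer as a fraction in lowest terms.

ABO cross I^A I^B × I^A I^A → offspring phenotypes: 1/2 A, 1/2 AB.
Rh cross +/- × -/- → 1/2 Rh+, 1/2 Rh-.
Independent loci: P(type A, Rh-negative) = 1/2 × 1/2 = 1/4.

1/4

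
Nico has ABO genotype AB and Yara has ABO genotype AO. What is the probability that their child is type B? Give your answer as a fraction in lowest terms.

ABO cross AB × AO → offspring phenotypes: 1/2 A, 1/4 B, 1/4 AB.
So P(type B) = 1/4.

1/4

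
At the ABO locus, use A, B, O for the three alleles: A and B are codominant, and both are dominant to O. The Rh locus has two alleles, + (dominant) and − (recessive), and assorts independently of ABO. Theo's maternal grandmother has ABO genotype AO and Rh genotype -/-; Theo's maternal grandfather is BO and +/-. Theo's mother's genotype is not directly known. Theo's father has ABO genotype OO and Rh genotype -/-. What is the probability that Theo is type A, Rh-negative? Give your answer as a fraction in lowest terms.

3/16

Theo's mother's ABO genotype from AO × BO: 1/4 AB, 1/4 AO, 1/4 BO, 1/4 OO.
Crossing each possibility with the father OO and summing P(type A): 1/4·1/2 + 1/4·1/2 + 1/4·0 + 1/4·0 = 1/4.
Similarly for Rh via the mother's Rh distribution: P(Rh-) = 3/4.
Independent loci: 1/4 × 3/4 = 3/16.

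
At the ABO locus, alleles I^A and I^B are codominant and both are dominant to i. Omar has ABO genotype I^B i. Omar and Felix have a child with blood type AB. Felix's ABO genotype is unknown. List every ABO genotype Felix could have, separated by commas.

For each candidate genotype of Felix, check whether crossing it with I^B i can produce every observed child phenotype.
  I^A I^A → possible child types {A, AB} ✓
  I^A I^B → possible child types {A, B, AB} ✓
  I^A i → possible child types {O, A, B, AB} ✓
  I^B I^B → possible child types {B} ✗
  I^B i → possible child types {O, B} ✗
  i i → possible child types {O, B} ✗

I^A I^A, I^A I^B, I^A i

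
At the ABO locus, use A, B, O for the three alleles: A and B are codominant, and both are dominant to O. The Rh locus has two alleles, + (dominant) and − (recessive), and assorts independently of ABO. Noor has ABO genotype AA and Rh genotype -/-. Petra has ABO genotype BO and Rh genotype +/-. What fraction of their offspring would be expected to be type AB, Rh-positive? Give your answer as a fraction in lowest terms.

ABO cross AA × BO → offspring phenotypes: 1/2 A, 1/2 AB.
Rh cross -/- × +/- → 1/2 Rh+, 1/2 Rh-.
Independent loci: P(type AB, Rh-positive) = 1/2 × 1/2 = 1/4.

1/4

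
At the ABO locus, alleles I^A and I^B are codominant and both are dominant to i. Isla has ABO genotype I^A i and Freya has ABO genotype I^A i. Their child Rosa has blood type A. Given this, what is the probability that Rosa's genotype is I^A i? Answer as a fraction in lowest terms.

Cross I^A i × I^A i → 1/4 I^A I^A, 1/2 I^A i, 1/4 i i.
Type-A genotypes among offspring: I^A I^A (1/4), I^A i (1/2); total 3/4.
P(I^A i | type A) = (1/2) / (3/4) = 2/3.

2/3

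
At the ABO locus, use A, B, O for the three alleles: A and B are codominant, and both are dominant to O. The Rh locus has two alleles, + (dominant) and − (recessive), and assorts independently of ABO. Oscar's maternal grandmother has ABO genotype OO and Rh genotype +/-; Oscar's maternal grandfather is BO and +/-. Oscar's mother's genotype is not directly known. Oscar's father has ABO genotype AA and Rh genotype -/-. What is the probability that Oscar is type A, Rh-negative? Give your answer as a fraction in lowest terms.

Oscar's mother's ABO genotype from OO × BO: 1/2 BO, 1/2 OO.
Crossing each possibility with the father AA and summing P(type A): 1/2·1/2 + 1/2·1 = 3/4.
Similarly for Rh via the mother's Rh distribution: P(Rh-) = 1/2.
Independent loci: 3/4 × 1/2 = 3/8.

3/8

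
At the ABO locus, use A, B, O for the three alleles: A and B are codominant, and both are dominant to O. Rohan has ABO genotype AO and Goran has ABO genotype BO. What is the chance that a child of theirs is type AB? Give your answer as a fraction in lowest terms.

ABO cross AO × BO → offspring phenotypes: 1/4 O, 1/4 A, 1/4 B, 1/4 AB.
So P(type AB) = 1/4.

1/4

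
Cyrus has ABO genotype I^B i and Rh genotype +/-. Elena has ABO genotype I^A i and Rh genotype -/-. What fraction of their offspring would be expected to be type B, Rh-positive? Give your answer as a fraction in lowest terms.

1/8

ABO cross I^B i × I^A i → offspring phenotypes: 1/4 O, 1/4 A, 1/4 B, 1/4 AB.
Rh cross +/- × -/- → 1/2 Rh+, 1/2 Rh-.
Independent loci: P(type B, Rh-positive) = 1/4 × 1/2 = 1/8.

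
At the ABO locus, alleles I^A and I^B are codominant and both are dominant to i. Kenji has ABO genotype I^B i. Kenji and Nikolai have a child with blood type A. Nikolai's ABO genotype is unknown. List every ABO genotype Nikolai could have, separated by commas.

I^A I^A, I^A I^B, I^A i

For each candidate genotype of Nikolai, check whether crossing it with I^B i can produce every observed child phenotype.
  I^A I^A → possible child types {A, AB} ✓
  I^A I^B → possible child types {A, B, AB} ✓
  I^A i → possible child types {O, A, B, AB} ✓
  I^B I^B → possible child types {B} ✗
  I^B i → possible child types {O, B} ✗
  i i → possible child types {O, B} ✗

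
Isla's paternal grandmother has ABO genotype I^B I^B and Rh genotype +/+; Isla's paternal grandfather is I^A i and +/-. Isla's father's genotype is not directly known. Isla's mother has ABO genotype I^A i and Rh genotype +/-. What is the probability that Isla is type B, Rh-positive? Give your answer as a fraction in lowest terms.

7/32

Isla's father's ABO genotype from I^B I^B × I^A i: 1/2 I^A I^B, 1/2 I^B i.
Crossing each possibility with the mother I^A i and summing P(type B): 1/2·1/4 + 1/2·1/4 = 1/4.
Similarly for Rh via the father's Rh distribution: P(Rh+) = 7/8.
Independent loci: 1/4 × 7/8 = 7/32.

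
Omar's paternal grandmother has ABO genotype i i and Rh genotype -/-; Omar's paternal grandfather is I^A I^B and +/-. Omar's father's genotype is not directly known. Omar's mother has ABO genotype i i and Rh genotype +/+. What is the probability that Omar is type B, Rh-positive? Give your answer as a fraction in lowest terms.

1/4

Omar's father's ABO genotype from i i × I^A I^B: 1/2 I^A i, 1/2 I^B i.
Crossing each possibility with the mother i i and summing P(type B): 1/2·0 + 1/2·1/2 = 1/4.
Similarly for Rh via the father's Rh distribution: P(Rh+) = 1.
Independent loci: 1/4 × 1 = 1/4.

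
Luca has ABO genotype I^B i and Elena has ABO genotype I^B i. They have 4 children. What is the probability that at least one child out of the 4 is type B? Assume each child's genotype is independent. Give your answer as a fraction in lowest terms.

ABO cross I^B i × I^B i → 1/4 O, 3/4 B.
So P(type B) = 3/4 per child.
P(none) = (1/4)^4 = 1/256; P(at least one) = 1 − 1/256 = 255/256.

255/256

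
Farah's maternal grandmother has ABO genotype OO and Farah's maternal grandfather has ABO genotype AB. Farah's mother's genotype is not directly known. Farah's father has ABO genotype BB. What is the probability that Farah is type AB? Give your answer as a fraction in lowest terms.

Farah's mother's ABO genotype from OO × AB: 1/2 AO, 1/2 BO.
Crossing each possibility with the father BB and summing P(type AB): 1/2·1/2 + 1/2·0 = 1/4.

1/4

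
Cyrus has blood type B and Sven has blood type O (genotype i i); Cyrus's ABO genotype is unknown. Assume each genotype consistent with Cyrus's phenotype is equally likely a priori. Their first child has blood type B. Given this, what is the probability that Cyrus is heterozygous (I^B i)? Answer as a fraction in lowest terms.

1/3

Possible genotypes: Cyrus ∈ {I^B I^B, I^B i}; Sven ∈ {i i}.
Weight each parental genotype pair by prior × P(type-B child):
  I^B I^B × i i: posterior weight 2/3.
  I^B i × i i: posterior weight 1/3.
Sum the posterior weight over pairs where Cyrus is I^B i: 1/3.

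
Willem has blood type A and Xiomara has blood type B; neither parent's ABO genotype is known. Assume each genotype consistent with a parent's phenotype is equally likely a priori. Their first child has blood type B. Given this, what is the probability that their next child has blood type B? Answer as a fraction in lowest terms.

5/12

Possible genotypes: Willem ∈ {AA, AO}; Xiomara ∈ {BB, BO}.
Weight each parental genotype pair by prior × P(type-B child):
  AO × BB: posterior weight 2/3; P(next child type B) = 1/2.
  AO × BO: posterior weight 1/3; P(next child type B) = 1/4.
Weighted sum = 5/12.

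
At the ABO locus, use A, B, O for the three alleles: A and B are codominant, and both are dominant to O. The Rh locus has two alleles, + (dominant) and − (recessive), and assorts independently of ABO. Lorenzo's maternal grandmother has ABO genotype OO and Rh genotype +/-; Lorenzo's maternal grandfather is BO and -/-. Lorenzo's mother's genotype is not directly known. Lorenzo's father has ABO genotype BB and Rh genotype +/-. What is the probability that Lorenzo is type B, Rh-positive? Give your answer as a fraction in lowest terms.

Lorenzo's mother's ABO genotype from OO × BO: 1/2 BO, 1/2 OO.
Crossing each possibility with the father BB and summing P(type B): 1/2·1 + 1/2·1 = 1.
Similarly for Rh via the mother's Rh distribution: P(Rh+) = 5/8.
Independent loci: 1 × 5/8 = 5/8.

5/8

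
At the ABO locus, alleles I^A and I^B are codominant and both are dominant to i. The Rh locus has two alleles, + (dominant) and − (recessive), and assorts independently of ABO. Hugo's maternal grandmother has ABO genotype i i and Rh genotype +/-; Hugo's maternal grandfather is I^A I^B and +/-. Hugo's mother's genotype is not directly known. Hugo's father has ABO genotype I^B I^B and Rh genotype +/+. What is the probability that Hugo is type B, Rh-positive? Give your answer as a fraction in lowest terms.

Hugo's mother's ABO genotype from i i × I^A I^B: 1/2 I^A i, 1/2 I^B i.
Crossing each possibility with the father I^B I^B and summing P(type B): 1/2·1/2 + 1/2·1 = 3/4.
Similarly for Rh via the mother's Rh distribution: P(Rh+) = 1.
Independent loci: 3/4 × 1 = 3/4.

3/4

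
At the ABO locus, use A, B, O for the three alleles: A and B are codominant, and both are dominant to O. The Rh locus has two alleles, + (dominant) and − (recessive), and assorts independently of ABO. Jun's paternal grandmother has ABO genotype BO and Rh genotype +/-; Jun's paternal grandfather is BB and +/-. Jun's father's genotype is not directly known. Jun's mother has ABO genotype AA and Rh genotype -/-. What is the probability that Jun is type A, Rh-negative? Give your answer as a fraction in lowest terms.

Jun's father's ABO genotype from BO × BB: 1/2 BB, 1/2 BO.
Crossing each possibility with the mother AA and summing P(type A): 1/2·0 + 1/2·1/2 = 1/4.
Similarly for Rh via the father's Rh distribution: P(Rh-) = 1/2.
Independent loci: 1/4 × 1/2 = 1/8.

1/8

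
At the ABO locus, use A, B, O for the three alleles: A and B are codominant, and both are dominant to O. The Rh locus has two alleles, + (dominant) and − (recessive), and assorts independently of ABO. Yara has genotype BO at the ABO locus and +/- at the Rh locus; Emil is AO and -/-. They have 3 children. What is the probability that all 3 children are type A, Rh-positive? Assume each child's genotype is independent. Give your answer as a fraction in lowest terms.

1/512

ABO cross BO × AO → 1/4 O, 1/4 A, 1/4 B, 1/4 AB.
Rh cross +/- × -/- → 1/2 Rh+, 1/2 Rh-; so P(type A, Rh-positive) = 1/4 × 1/2 = 1/8 per child.
All 3 independent: (1/8)^3 = 1/512.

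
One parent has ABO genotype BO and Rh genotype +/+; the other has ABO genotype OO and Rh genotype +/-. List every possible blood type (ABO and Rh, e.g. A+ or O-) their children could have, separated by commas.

Gametes from BO × OO give offspring ABO genotypes BO, OO, i.e. phenotypes O, B.
Rh cross +/+ × +/- → phenotypes Rh+.
Combining independently: O+, B+.

O+, B+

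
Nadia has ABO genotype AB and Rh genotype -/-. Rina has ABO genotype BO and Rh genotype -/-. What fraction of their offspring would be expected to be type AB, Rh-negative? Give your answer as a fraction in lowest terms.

ABO cross AB × BO → offspring phenotypes: 1/4 A, 1/2 B, 1/4 AB.
Rh cross -/- × -/- → 1 Rh-.
Independent loci: P(type AB, Rh-negative) = 1/4 × 1 = 1/4.

1/4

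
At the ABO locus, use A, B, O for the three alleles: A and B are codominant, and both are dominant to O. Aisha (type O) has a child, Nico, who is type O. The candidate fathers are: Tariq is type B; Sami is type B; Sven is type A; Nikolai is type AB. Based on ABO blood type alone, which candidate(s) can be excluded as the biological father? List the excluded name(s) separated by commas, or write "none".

A candidate is excluded only if no genotype consistent with his phenotype could produce a type O child with a type O mother.
Nikolai (type AB): no genotype consistent with that phenotype can produce a type-O child with a type-O mother.

Nikolai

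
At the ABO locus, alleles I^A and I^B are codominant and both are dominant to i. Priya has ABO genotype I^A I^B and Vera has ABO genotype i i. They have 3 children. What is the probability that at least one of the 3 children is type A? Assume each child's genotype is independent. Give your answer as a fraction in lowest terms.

7/8

ABO cross I^A I^B × i i → 1/2 A, 1/2 B.
So P(type A) = 1/2 per child.
P(none) = (1/2)^3 = 1/8; P(at least one) = 1 − 1/8 = 7/8.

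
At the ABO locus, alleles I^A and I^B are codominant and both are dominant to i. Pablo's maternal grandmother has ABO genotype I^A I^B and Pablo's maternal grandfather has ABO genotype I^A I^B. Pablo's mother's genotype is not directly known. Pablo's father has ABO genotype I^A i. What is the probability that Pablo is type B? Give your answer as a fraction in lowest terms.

Pablo's mother's ABO genotype from I^A I^B × I^A I^B: 1/4 I^A I^A, 1/2 I^A I^B, 1/4 I^B I^B.
Crossing each possibility with the father I^A i and summing P(type B): 1/4·0 + 1/2·1/4 + 1/4·1/2 = 1/4.

1/4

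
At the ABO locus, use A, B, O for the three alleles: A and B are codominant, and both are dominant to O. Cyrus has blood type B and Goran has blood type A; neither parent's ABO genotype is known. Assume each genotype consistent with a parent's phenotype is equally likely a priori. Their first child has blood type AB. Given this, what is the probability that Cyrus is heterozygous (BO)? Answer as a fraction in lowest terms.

Possible genotypes: Cyrus ∈ {BB, BO}; Goran ∈ {AA, AO}.
Weight each parental genotype pair by prior × P(type-AB child):
  BB × AA: posterior weight 4/9.
  BB × AO: posterior weight 2/9.
  BO × AA: posterior weight 2/9.
  BO × AO: posterior weight 1/9.
Sum the posterior weight over pairs where Cyrus is BO: 1/3.

1/3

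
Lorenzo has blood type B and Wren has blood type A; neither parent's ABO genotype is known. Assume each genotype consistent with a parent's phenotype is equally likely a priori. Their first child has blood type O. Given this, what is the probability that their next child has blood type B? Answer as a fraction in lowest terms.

1/4

Possible genotypes: Lorenzo ∈ {I^B I^B, I^B i}; Wren ∈ {I^A I^A, I^A i}.
Weight each parental genotype pair by prior × P(type-O child):
  I^B i × I^A i: posterior weight 1; P(next child type B) = 1/4.
Weighted sum = 1/4.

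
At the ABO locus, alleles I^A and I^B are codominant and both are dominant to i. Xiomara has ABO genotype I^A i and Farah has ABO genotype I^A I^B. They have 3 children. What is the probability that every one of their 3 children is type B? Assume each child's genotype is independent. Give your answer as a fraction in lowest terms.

1/64

ABO cross I^A i × I^A I^B → 1/2 A, 1/4 B, 1/4 AB.
So P(type B) = 1/4 per child.
All 3 independent: (1/4)^3 = 1/64.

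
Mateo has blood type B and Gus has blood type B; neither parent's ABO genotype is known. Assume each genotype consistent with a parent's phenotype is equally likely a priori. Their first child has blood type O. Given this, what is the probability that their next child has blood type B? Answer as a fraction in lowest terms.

Possible genotypes: Mateo ∈ {BB, BO}; Gus ∈ {BB, BO}.
Weight each parental genotype pair by prior × P(type-O child):
  BO × BO: posterior weight 1; P(next child type B) = 3/4.
Weighted sum = 3/4.

3/4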